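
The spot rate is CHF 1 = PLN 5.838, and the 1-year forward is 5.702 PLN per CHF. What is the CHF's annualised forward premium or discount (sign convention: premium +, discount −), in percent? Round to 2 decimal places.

T = 1 year.
Period premium: (5.702 − 5.838)/5.838 = -0.0232956.
×(1/T) gives -2.33% p.a.

-2.33%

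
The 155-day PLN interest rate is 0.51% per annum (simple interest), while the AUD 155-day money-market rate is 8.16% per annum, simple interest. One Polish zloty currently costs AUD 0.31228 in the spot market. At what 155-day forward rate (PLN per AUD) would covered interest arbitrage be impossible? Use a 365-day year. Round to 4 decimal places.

3.1017

T = 155/365 years.
Growth of 1 AUD over T: 1 + 0.0816×155/365 = 1.0346521.
PLN accumulates by 1 + 0.0051×155/365 = 1.0021658.
So F = 0.31228 × 1.0346521 / 1.0021658 = 0.3224029 (AUD/PLN).
Invert for PLN per AUD: 1 / 0.3224029 = 3.1017.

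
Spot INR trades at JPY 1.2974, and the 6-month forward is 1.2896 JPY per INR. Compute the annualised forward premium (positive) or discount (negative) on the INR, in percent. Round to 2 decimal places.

-1.20%

T = 6/12 years.
(F − S)/S = (1.2896 − 1.2974)/1.2974 = -0.0060120.
Annualise by dividing by T: -0.0060120 / (6/12) = -0.012024 → -1.20%.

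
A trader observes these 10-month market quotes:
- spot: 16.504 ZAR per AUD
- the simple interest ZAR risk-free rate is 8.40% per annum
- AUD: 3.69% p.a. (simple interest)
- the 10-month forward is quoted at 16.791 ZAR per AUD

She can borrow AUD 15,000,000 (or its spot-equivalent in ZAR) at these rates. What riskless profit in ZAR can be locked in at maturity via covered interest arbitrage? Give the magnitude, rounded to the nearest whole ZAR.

ZAR 5,279,351

T = 10/12 years.
Invest the AUD and cover forward: 15,000,000 × 1.030750 × 16.791 = ZAR 259,609,848.75.
Convert at spot and invest in ZAR: 15,000,000 × 16.504 × 1.070000 = ZAR 264,889,200.00.
The quoted forward undervalues AUD, so borrow AUD, convert to ZAR at spot, deposit the ZAR at 8.40%, and buy AUD forward at 16.791 to cover the loan.
Profit = 264,889,200.00 − 259,609,848.75 = ZAR 5,279,351.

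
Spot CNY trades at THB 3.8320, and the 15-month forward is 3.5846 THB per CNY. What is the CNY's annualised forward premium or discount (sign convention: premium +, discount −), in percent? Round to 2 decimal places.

-5.16%

T = 15/12 years.
CNY trades forward at -6.45616% vs spot over the period.
×(1/T) gives -5.16% p.a.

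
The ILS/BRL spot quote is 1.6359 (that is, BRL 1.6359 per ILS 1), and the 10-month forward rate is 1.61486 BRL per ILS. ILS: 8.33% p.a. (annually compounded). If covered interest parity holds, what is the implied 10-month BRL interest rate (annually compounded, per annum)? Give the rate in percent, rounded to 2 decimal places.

T = 10/12 years.
CIP gives F = S · g_BRL/g_ILS, so g_BRL/g_ILS = 1.61486/1.6359 = 0.9871386.
The ILS side grows by (1 + 0.0833)^(10/12) = 1.0689497.
Hence g_BRL = 1.0552015.
Annualise: 1.0552015^(12/10) − 1 = 0.066602 = 6.66%.

6.66%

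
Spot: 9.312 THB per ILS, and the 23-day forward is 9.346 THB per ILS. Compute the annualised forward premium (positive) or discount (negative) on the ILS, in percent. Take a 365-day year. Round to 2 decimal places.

T = 23/365 years.
(F − S)/S = (9.346 − 9.312)/9.312 = 0.0036512.
×(1/T) gives 5.79% p.a.

+5.79%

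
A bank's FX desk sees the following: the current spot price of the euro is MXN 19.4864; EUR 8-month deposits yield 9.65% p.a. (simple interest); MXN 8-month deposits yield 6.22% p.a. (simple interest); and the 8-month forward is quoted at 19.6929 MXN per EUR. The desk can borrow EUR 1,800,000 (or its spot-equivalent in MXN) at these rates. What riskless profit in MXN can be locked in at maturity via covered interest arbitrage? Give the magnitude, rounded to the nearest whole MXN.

T = 8/12 years.
Invest the EUR and cover forward: 1,800,000 × 1.0643333333 × 19.6929 = MXN 37,727,657.82.
Convert at spot and invest in MXN: 1,800,000 × 19.4864 × 1.0414666667 = MXN 36,529,984.90.
The quoted forward overvalues EUR, so borrow MXN, buy EUR at spot, deposit the EUR at 9.65%, and sell the proceeds forward at 19.6929.
The gap between the two covered legs is MXN 1,197,673.

MXN 1,197,673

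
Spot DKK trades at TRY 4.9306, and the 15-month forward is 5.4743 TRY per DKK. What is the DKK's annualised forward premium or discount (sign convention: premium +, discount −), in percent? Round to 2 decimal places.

T = 15/12 years.
(F − S)/S = (5.4743 − 4.9306)/4.9306 = 0.1102706.
Per annum: 0.1102706 / (15/12) = 0.088216 = 8.82%.

+8.82%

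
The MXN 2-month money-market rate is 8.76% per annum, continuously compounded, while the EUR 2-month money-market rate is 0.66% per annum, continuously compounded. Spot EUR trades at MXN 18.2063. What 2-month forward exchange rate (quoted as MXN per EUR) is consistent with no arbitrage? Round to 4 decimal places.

18.4538

T = 2/12 years.
Growth of 1 MXN over T: e^(0.0876×2/12) = 1.0147071.
EUR accumulates by e^(0.0066×2/12) = 1.00110061.
Forward (MXN per EUR) = 18.2063 × 1.0147071 / 1.00110061 = 18.453751.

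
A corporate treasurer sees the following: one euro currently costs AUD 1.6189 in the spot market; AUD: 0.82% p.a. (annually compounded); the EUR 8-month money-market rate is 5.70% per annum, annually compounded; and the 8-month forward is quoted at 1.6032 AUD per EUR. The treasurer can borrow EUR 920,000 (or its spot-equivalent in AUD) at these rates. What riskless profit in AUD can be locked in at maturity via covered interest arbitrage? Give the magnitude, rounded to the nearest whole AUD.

T = 8/12 years.
Keep in EUR, deliver into the forward: 920,000·1.037647852·1.6032 = AUD 1,530,472.47.
Swap to AUD now, deposit: 920,000·1.6189·1.005459223 = AUD 1,497,518.90.
The quoted forward overvalues EUR, so borrow AUD, buy EUR at spot, deposit the EUR at 5.70%, and sell the proceeds forward at 1.6032.
The gap between the two covered legs is AUD 32,954.

AUD 32,954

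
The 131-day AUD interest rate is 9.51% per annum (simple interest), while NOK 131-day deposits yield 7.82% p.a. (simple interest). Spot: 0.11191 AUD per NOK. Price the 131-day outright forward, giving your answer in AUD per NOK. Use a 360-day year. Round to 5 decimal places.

0.11258

T = 131/360 years.
Growth of 1 AUD over T: 1 + 0.0951×131/360 = 1.0346058.
Growth of 1 NOK over T: 1 + 0.0782×131/360 = 1.0284561.
So F = 0.11191 × 1.0346058 / 1.0284561 = 0.1125792 (AUD/NOK).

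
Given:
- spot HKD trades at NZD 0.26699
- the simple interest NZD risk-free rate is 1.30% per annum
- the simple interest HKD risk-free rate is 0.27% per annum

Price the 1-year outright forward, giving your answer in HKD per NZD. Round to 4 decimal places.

3.7074

T = 1 year.
Growth of 1 NZD over T: 1 + 0.0130×1 = 1.013000.
HKD growth factor: 1 + 0.0027×1 = 1.002700.
Forward (NZD per HKD) = 0.26699 × 1.013000 / 1.002700 = 0.2697326.
Invert for HKD per NZD: 1 / 0.2697326 = 3.7074.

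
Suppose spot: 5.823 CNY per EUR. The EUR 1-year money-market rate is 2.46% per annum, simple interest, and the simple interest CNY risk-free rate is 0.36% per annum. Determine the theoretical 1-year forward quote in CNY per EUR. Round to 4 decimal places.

5.7037

T = 1 year.
CNY accumulates by 1 + 0.0036×1 = 1.003600.
Growth of 1 EUR over T: 1 + 0.0246×1 = 1.024600.
Forward (CNY per EUR) = 5.823 × 1.003600 / 1.024600 = 5.703653.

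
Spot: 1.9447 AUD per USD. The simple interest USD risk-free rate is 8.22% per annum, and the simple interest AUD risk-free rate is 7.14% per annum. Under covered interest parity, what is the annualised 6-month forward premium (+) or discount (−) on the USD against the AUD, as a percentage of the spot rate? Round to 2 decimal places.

T = 6/12 years.
F = S · g_AUD/g_USD = 1.9447 × 1.035700/1.041100 = 1.9346132.
Annualised premium = (F − S)/S × (1/T) = (1.9346132 − 1.9447)/1.9447 ÷ (6/12) = -1.04%.

-1.04%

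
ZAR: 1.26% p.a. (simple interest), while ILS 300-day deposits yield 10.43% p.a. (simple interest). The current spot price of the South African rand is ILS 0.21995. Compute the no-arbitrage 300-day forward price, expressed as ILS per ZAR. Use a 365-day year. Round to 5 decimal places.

T = 300/365 years.
ILS accumulates by 1 + 0.1043×300/365 = 1.085726.
Growth of 1 ZAR over T: 1 + 0.0126×300/365 = 1.0103562.
Forward (ILS per ZAR) = 0.21995 × 1.085726 / 1.0103562 = 0.2363577.

0.23636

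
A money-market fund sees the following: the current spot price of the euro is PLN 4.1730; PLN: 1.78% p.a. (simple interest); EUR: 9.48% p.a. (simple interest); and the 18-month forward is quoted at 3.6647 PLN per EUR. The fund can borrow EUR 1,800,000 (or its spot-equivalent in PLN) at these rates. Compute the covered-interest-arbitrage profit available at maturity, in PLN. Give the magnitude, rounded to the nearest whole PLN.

PLN 177,478

T = 18/12 years.
Keep in EUR, deliver into the forward: 1,800,000·1.142200·3.6647 = PLN 7,534,476.61.
Swap to PLN now, deposit: 1,800,000·4.1730·1.026700 = PLN 7,711,954.38.
The quoted forward undervalues EUR, so borrow EUR, convert to PLN at spot, deposit the PLN at 1.78%, and buy EUR forward at 3.6647 to cover the loan.
Arbitrage profit = |7,534,476.61 − 7,711,954.38| = PLN 177,478.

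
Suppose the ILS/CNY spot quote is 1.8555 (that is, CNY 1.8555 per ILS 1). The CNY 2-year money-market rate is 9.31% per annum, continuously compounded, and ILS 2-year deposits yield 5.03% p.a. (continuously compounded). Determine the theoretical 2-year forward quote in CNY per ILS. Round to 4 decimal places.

T = 2 years.
CNY growth factor: e^(0.0931×2) = 1.2046632.
Growth of 1 ILS over T: e^(0.0503×2) = 1.1058342.
So F = 1.8555 × 1.2046632 / 1.1058342 = 2.021327 (CNY/ILS).

2.0213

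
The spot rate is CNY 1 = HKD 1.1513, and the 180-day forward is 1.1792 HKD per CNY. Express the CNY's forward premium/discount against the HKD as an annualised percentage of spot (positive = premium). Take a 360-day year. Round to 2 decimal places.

+4.85%

T = 180/360 years.
CNY trades forward at +2.42335% vs spot over the period.
Annualise by dividing by T: 0.0242335 / (180/360) = 0.048467 → 4.85%.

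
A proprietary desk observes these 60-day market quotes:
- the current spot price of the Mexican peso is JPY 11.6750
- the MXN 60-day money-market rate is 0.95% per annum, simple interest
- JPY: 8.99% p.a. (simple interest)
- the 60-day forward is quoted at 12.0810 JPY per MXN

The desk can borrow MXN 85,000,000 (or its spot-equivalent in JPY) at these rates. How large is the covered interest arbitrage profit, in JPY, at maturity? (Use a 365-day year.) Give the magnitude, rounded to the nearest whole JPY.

JPY 21,448,229

T = 60/365 years.
Invest the MXN and cover forward: 85,000,000 × 1.001561643836 × 12.0810 = JPY 1,028,488,628.63.
Convert at spot and invest in JPY: 85,000,000 × 11.6750 × 1.014778082192 = JPY 1,007,040,399.32.
The quoted forward overvalues MXN, so borrow JPY, buy MXN at spot, deposit the MXN at 0.95%, and sell the proceeds forward at 12.0810.
The gap between the two covered legs is JPY 21,448,229.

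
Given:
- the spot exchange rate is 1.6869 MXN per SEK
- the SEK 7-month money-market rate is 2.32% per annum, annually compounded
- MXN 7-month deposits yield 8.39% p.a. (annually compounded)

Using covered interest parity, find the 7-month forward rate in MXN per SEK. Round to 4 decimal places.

1.7446

T = 7/12 years.
MXN growth factor: (1 + 0.0839)^(7/12) = 1.0481185.
Growth of 1 SEK over T: (1 + 0.0232)^(7/12) = 1.0134686.
So F = 1.6869 × 1.0481185 / 1.0134686 = 1.744574 (MXN/SEK).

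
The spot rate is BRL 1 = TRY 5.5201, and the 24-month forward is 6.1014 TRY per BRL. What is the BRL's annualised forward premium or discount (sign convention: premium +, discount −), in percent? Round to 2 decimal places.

+5.27%

T = 2 years.
Period premium: (6.1014 − 5.5201)/5.5201 = 0.1053061.
×(1/T) gives 5.27% p.a.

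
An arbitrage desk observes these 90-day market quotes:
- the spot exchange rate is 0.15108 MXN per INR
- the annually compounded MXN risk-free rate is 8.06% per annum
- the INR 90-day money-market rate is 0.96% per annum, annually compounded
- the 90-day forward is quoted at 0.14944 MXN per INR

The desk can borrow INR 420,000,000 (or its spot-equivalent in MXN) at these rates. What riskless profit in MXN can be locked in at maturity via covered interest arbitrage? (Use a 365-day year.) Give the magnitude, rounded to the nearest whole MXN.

T = 90/365 years.
Keep in INR, deliver into the forward: 420,000,000·1.0023586105·0.14944 = MXN 62,912,837.72.
Swap to MXN now, deposit: 420,000,000·0.15108·1.0192974784 = MXN 64,678,094.48.
The quoted forward undervalues INR, so borrow INR, convert to MXN at spot, deposit the MXN at 8.06%, and buy INR forward at 0.14944 to cover the loan.
Profit = 64,678,094.48 − 62,912,837.72 = MXN 1,765,257.

MXN 1,765,257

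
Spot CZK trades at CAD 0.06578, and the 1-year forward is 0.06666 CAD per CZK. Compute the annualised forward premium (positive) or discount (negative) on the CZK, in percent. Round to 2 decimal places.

+1.34%

T = 1 year.
(F − S)/S = (0.06666 − 0.06578)/0.06578 = 0.0133779.
Annualise by dividing by T: 0.0133779 / 1 = 0.013378 → 1.34%.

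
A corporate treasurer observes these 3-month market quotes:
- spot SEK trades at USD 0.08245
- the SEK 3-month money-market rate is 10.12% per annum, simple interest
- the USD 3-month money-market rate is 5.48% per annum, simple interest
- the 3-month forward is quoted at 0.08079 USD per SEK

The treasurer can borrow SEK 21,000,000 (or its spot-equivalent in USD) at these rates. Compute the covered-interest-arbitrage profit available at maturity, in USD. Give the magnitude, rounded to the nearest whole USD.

T = 3/12 years.
Route A — deposit SEK, sell forward: 21,000,000 × 1.025300 × 0.08079 = USD 1,739,513.73.
Route B — convert at spot, deposit USD: 21,000,000 × 0.08245 × 1.013700 = USD 1,755,170.87.
The quoted forward undervalues SEK, so borrow SEK, convert to USD at spot, deposit the USD at 5.48%, and buy SEK forward at 0.08079 to cover the loan.
Arbitrage profit = |1,739,513.73 − 1,755,170.87| = USD 15,657.

USD 15,657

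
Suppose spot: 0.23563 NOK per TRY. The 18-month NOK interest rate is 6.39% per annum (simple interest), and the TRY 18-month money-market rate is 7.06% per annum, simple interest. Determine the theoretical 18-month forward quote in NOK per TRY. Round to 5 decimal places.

0.23349

T = 18/12 years.
NOK accumulates by 1 + 0.0639×18/12 = 1.095850.
TRY growth factor: 1 + 0.0706×18/12 = 1.105900.
So F = 0.23563 × 1.095850 / 1.105900 = 0.2334887 (NOK/TRY).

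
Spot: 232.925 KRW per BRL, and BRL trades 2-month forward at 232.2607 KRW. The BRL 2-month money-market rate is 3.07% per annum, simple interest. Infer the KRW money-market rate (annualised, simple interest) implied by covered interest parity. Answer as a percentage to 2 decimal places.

1.35%

T = 2/12 years.
F/S = 232.2607/232.925 = 0.9971480 = (growth of KRW) / (growth of BRL).
The BRL side grows by 1 + 0.0307×2/12 = 1.0051167.
Hence g_KRW = 1.0022501.
(1.0022501 − 1)/T = 0.013501, i.e. 1.35%.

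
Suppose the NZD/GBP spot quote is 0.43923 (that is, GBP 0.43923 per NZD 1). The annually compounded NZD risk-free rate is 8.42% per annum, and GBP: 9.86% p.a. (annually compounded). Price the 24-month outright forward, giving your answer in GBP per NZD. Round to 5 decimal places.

T = 2 years.
GBP accumulates by (1 + 0.0986)^2 = 1.206922.
Growth of 1 NZD over T: (1 + 0.0842)^2 = 1.1754896.
CIP: F = S · (grow GBP)/(grow NZD) = 0.43923 × 1.206922/1.1754896 = 0.4509749 GBP per NZD.

0.45097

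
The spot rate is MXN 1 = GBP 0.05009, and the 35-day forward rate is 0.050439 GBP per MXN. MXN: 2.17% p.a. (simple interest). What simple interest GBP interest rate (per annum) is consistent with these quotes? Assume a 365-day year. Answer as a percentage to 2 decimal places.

9.45%

T = 35/365 years.
CIP gives F = S · g_GBP/g_MXN, so g_GBP/g_MXN = 0.050439/0.05009 = 1.0069675.
MXN growth factor: 1 + 0.0217×35/365 = 1.0020808.
Hence g_GBP = 1.0090628.
r = (1.0090628 − 1)/(35/365) = 0.094512 → 9.45%.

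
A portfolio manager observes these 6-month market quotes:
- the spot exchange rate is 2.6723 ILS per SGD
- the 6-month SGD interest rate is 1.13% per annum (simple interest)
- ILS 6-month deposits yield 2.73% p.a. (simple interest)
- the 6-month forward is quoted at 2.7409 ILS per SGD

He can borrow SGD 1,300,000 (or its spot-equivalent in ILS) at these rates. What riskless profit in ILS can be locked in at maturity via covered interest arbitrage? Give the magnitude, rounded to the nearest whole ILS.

T = 6/12 years.
Route A — deposit SGD, sell forward: 1,300,000 × 1.005650 × 2.7409 = ILS 3,583,301.91.
Route B — convert at spot, deposit ILS: 1,300,000 × 2.6723 × 1.013650 = ILS 3,521,409.96.
The quoted forward overvalues SGD, so borrow ILS, buy SGD at spot, deposit the SGD at 1.13%, and sell the proceeds forward at 2.7409.
The gap between the two covered legs is ILS 61,892.

ILS 61,892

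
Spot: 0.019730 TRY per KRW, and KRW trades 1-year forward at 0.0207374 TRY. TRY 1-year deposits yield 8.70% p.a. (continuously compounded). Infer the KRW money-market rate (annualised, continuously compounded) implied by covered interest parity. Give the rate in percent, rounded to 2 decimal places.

T = 1 year.
By CIP, F/S equals the TRY-to-KRW growth ratio: 0.0207374/0.01973 = 1.0510593.
TRY growth factor: e^(0.0870×1) = 1.0908967.
Hence g_KRW = 1.0379021.
r = ln(1.0379021)/1 = 0.037201 → 3.72%.

3.72%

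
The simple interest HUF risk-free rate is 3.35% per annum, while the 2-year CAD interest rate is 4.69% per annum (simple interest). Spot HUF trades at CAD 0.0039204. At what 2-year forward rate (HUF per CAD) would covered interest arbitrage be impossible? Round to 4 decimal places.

T = 2 years.
CAD growth factor: 1 + 0.0469×2 = 1.093800.
HUF growth factor: 1 + 0.0335×2 = 1.067000.
Forward (CAD per HUF) = 0.0039204 × 1.093800 / 1.067000 = 0.00401886928.
Quoted the other way: 1/0.00401886928 = 248.8262 HUF per CAD.

248.8262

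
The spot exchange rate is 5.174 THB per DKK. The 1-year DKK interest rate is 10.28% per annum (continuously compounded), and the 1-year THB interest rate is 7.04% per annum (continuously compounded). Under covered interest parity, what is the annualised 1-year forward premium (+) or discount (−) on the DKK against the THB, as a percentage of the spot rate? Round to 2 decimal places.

T = 1 year.
F = S · g_THB/g_DKK = 5.174 × 1.0729373/1.1082697 = 5.009049.
Annualised premium = (F − S)/S × (1/T) = (5.009049 − 5.174)/5.174 ÷ 1 = -3.19%.

-3.19%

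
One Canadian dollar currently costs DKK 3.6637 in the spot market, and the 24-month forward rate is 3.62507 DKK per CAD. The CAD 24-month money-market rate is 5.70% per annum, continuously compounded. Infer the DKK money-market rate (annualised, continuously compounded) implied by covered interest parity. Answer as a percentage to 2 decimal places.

5.17%

T = 2 years.
F/S = 3.62507/3.6637 = 0.9894560 = (growth of DKK) / (growth of CAD).
The CAD side grows by e^(0.0570×2) = 1.1207521.
That pins the DKK growth at 1.1089349.
Take logs: ln 1.1089349 / 2 = 0.051700, so 5.17%.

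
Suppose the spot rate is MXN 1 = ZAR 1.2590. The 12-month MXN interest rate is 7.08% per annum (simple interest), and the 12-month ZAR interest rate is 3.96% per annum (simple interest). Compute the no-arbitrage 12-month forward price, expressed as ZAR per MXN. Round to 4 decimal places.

1.2223

T = 1 year.
ZAR growth factor: 1 + 0.0396×1 = 1.039600.
MXN growth factor: 1 + 0.0708×1 = 1.070800.
CIP: F = S · (grow ZAR)/(grow MXN) = 1.259 × 1.039600/1.070800 = 1.222316 ZAR per MXN.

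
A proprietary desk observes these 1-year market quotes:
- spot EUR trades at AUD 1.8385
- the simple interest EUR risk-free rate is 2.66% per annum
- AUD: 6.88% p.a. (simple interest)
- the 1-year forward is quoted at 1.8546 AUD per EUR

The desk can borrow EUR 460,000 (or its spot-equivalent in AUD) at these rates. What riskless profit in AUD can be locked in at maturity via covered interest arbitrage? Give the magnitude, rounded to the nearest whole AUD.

AUD 28,086

T = 1 year.
Invest the EUR and cover forward: 460,000 × 1.026600 × 1.8546 = AUD 875,808.89.
Convert at spot and invest in AUD: 460,000 × 1.8385 × 1.068800 = AUD 903,894.85.
The quoted forward undervalues EUR, so borrow EUR, convert to AUD at spot, deposit the AUD at 6.88%, and buy EUR forward at 1.8546 to cover the loan.
Profit = 903,894.85 − 875,808.89 = AUD 28,086.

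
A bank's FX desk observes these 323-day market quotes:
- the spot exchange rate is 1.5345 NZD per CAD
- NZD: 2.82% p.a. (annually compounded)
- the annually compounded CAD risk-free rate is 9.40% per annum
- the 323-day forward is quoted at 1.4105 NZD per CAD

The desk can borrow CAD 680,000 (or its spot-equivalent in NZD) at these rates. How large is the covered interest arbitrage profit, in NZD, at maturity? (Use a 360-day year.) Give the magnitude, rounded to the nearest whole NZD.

NZD 30,168

T = 323/360 years.
Invest the CAD and cover forward: 680,000 × 1.083944905 × 1.4105 = NZD 1,039,654.92.
Convert at spot and invest in NZD: 680,000 × 1.5345 × 1.025265375 = NZD 1,069,823.41.
The quoted forward undervalues CAD, so borrow CAD, convert to NZD at spot, deposit the NZD at 2.82%, and buy CAD forward at 1.4105 to cover the loan.
Profit = 1,069,823.41 − 1,039,654.92 = NZD 30,168.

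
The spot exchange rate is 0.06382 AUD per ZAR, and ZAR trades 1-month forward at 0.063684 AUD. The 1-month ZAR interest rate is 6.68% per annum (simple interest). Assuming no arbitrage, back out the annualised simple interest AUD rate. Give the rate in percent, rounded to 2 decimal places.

T = 1/12 years.
By CIP, F/S equals the AUD-to-ZAR growth ratio: 0.063684/0.06382 = 0.9978690.
The ZAR side grows by 1 + 0.0668×1/12 = 1.0055667.
That pins the AUD growth at 1.0034238.
r = (1.0034238 − 1)/(1/12) = 0.041086 → 4.11%.

4.11%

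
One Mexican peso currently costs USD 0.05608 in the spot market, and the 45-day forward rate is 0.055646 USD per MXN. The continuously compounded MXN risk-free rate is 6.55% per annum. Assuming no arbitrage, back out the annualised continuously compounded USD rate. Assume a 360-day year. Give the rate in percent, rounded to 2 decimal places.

0.33%

T = 45/360 years.
CIP gives F = S · g_USD/g_MXN, so g_USD/g_MXN = 0.055646/0.05608 = 0.9922611.
The MXN side grows by e^(0.0655×45/360) = 1.0082211.
Hence g_USD = 1.0004186.
r = ln(1.0004186)/(45/360) = 0.003348 → 0.33%.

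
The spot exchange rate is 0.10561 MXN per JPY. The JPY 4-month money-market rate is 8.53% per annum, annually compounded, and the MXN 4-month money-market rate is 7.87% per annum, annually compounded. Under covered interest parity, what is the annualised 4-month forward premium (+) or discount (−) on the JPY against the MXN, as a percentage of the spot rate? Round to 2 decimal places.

T = 4/12 years.
CIP forward (MXN per JPY) = 0.10561 × 1.0255737/1.0276611 = 0.10539548.
(F − S)/S ÷ T = (0.10539548 − 0.10561)/0.10561/(4/12) = -0.006094 → -0.61%.

-0.61%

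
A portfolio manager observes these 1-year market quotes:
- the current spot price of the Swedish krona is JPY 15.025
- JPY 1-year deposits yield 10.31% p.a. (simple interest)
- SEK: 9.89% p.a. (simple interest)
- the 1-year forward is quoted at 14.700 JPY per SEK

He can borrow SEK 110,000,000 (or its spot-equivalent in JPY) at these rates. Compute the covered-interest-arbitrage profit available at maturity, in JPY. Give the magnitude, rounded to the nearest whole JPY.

JPY 46,227,225

T = 1 year.
Route A — deposit SEK, sell forward: 110,000,000 × 1.098900 × 14.700 = JPY 1,776,921,300.00.
Route B — convert at spot, deposit JPY: 110,000,000 × 15.025 × 1.103100 = JPY 1,823,148,525.00.
The quoted forward undervalues SEK, so borrow SEK, convert to JPY at spot, deposit the JPY at 10.31%, and buy SEK forward at 14.700 to cover the loan.
The gap between the two covered legs is JPY 46,227,225.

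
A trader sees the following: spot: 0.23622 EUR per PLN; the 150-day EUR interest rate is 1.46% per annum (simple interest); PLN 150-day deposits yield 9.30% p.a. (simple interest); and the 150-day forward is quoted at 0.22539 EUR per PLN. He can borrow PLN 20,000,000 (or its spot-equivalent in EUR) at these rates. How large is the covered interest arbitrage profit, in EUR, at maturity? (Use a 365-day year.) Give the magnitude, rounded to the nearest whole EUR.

EUR 72,662

T = 150/365 years.
Invest the PLN and cover forward: 20,000,000 × 1.038219178 × 0.22539 = EUR 4,680,084.41.
Convert at spot and invest in EUR: 20,000,000 × 0.23622 × 1.006000 = EUR 4,752,746.40.
The quoted forward undervalues PLN, so borrow PLN, convert to EUR at spot, deposit the EUR at 1.46%, and buy PLN forward at 0.22539 to cover the loan.
Arbitrage profit = |4,680,084.41 − 4,752,746.40| = EUR 72,662.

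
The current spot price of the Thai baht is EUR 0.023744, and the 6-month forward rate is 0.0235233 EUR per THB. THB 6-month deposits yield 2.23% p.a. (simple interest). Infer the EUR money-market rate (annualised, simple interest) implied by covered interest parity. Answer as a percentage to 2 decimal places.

T = 6/12 years.
By CIP, F/S equals the EUR-to-THB growth ratio: 0.0235233/0.023744 = 0.9907050.
The THB side grows by 1 + 0.0223×6/12 = 1.011150.
That pins the EUR growth at 1.0017514.
(1.0017514 − 1)/T = 0.003503, i.e. 0.35%.

0.35%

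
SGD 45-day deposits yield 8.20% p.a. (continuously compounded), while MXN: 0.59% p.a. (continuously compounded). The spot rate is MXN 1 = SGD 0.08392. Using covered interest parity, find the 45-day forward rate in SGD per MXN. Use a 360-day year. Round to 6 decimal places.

0.084722

T = 45/360 years.
Growth of 1 SGD over T: e^(0.0820×45/360) = 1.0103027.
MXN growth factor: e^(0.0059×45/360) = 1.0007378.
CIP: F = S · (grow SGD)/(grow MXN) = 0.08392 × 1.0103027/1.0007378 = 0.08472209 SGD per MXN.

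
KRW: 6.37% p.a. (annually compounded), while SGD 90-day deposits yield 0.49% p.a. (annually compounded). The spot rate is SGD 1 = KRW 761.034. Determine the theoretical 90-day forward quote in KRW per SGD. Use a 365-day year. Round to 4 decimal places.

771.7801

T = 90/365 years.
KRW growth factor: (1 + 0.0637)^(90/365) = 1.015343384.
SGD accumulates by (1 + 0.0049)^(90/365) = 1.001205995.
CIP: F = S · (grow KRW)/(grow SGD) = 761.034 × 1.015343384/1.001205995 = 771.780074 KRW per SGD.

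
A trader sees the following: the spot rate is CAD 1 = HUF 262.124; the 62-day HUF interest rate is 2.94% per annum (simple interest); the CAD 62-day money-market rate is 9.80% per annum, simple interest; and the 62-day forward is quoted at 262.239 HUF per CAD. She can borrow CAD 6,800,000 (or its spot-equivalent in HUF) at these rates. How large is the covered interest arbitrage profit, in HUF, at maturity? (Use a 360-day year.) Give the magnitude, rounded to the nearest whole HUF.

HUF 21,853,775

T = 62/360 years.
Invest the CAD and cover forward: 6,800,000 × 1.016877777778 × 262.239 = HUF 1,813,322,078.65.
Convert at spot and invest in HUF: 6,800,000 × 262.124 × 1.005063333333 = HUF 1,791,468,304.07.
The quoted forward overvalues CAD, so borrow HUF, buy CAD at spot, deposit the CAD at 9.80%, and sell the proceeds forward at 262.239.
Arbitrage profit = |1,813,322,078.65 − 1,791,468,304.07| = HUF 21,853,775.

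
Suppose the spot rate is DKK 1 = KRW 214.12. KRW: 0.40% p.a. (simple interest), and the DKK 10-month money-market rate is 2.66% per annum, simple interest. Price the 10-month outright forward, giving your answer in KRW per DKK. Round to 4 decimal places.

T = 10/12 years.
KRW accumulates by 1 + 0.0040×10/12 = 1.003333333.
DKK accumulates by 1 + 0.0266×10/12 = 1.022166667.
So F = 214.12 × 1.003333333 / 1.022166667 = 210.174857 (KRW/DKK).

210.1749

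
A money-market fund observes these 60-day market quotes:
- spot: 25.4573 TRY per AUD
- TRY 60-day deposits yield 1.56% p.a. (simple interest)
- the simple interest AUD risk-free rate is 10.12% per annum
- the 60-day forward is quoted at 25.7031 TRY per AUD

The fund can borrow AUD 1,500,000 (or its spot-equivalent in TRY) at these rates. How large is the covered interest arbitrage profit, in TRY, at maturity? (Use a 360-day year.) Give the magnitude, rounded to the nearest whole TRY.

TRY 919,705

T = 60/360 years.
Keep in AUD, deliver into the forward: 1,500,000·1.0168666667·25.7031 = TRY 39,204,938.43.
Swap to TRY now, deposit: 1,500,000·25.4573·1.002600 = TRY 38,285,233.47.
The quoted forward overvalues AUD, so borrow TRY, buy AUD at spot, deposit the AUD at 10.12%, and sell the proceeds forward at 25.7031.
Arbitrage profit = |39,204,938.43 − 38,285,233.47| = TRY 919,705.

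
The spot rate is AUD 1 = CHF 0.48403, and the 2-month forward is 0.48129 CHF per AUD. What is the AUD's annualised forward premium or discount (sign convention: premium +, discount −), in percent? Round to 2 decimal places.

T = 2/12 years.
(F − S)/S = (0.48129 − 0.48403)/0.48403 = -0.0056608.
×(1/T) gives -3.40% p.a.

-3.40%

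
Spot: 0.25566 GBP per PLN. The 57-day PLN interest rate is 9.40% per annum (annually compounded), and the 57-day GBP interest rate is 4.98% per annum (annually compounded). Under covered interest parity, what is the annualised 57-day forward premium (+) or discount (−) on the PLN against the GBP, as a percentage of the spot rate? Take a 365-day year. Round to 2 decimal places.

-4.11%

T = 57/365 years.
CIP forward (GBP per PLN) = 0.25566 × 1.0076184/1.0141288 = 0.25401874.
(F − S)/S ÷ T = (0.25401874 − 0.25566)/0.25566/(57/365) = -0.041109 → -4.11%.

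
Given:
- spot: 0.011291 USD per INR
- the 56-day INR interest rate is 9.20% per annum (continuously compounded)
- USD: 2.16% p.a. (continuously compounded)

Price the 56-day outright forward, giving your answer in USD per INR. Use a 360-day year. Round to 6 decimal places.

0.011168

T = 56/360 years.
USD accumulates by e^(0.0216×56/360) = 1.0033657.
INR accumulates by e^(0.0920×56/360) = 1.014414.
CIP: F = S · (grow USD)/(grow INR) = 0.011291 × 1.0033657/1.014414 = 0.01116803 USD per INR.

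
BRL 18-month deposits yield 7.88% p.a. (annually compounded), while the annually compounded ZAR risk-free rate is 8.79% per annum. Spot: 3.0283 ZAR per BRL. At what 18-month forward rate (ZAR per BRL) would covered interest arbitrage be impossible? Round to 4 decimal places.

T = 18/12 years.
ZAR growth factor: (1 + 0.0879)^(18/12) = 1.1347063.
Growth of 1 BRL over T: (1 + 0.0788)^(18/12) = 1.1204988.
Forward (ZAR per BRL) = 3.0283 × 1.1347063 / 1.1204988 = 3.066698.

3.0667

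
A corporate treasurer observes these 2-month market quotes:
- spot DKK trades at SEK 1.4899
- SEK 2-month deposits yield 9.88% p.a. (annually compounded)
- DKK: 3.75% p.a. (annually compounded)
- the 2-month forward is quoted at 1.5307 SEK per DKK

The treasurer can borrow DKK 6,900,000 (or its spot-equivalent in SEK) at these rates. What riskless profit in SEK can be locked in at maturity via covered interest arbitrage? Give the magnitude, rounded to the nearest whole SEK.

T = 2/12 years.
Keep in DKK, deliver into the forward: 6,900,000·1.0061545239·1.5307 = SEK 10,626,833.04.
Swap to SEK now, deposit: 6,900,000·1.4899·1.0158270543 = SEK 10,443,017.02.
The quoted forward overvalues DKK, so borrow SEK, buy DKK at spot, deposit the DKK at 3.75%, and sell the proceeds forward at 1.5307.
Arbitrage profit = |10,626,833.04 − 10,443,017.02| = SEK 183,816.

SEK 183,816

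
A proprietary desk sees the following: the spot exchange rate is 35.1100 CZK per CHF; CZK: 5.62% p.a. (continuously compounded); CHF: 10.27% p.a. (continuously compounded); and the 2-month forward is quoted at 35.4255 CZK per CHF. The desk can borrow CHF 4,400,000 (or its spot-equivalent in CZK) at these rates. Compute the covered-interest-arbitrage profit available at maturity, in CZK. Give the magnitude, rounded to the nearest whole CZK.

T = 2/12 years.
Invest the CHF and cover forward: 4,400,000 × 1.0172639962 × 35.4255 = CZK 158,563,177.07.
Convert at spot and invest in CZK: 4,400,000 × 35.1100 × 1.00941067117 = CZK 155,937,798.13.
The quoted forward overvalues CHF, so borrow CZK, buy CHF at spot, deposit the CHF at 10.27%, and sell the proceeds forward at 35.4255.
The gap between the two covered legs is CZK 2,625,379.

CZK 2,625,379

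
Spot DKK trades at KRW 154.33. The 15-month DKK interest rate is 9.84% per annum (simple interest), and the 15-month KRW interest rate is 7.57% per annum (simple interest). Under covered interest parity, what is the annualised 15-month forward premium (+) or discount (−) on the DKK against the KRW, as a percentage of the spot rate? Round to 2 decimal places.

T = 15/12 years.
F = S · g_KRW/g_DKK = 154.33 × 1.094625/1.123000 = 150.43052.
Annualised premium = (F − S)/S × (1/T) = (150.43052 − 154.33)/154.33 ÷ (15/12) = -2.02%.

-2.02%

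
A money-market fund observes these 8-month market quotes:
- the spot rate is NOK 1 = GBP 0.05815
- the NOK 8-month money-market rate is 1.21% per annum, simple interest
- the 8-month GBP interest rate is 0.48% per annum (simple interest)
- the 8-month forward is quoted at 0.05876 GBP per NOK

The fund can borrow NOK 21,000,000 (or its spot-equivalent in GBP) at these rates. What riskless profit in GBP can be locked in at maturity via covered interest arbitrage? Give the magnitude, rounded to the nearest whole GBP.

GBP 18,856

T = 8/12 years.
Keep in NOK, deliver into the forward: 21,000,000·1.008066667·0.05876 = GBP 1,243,913.94.
Swap to GBP now, deposit: 21,000,000·0.05815·1.003200 = GBP 1,225,057.68.
The quoted forward overvalues NOK, so borrow GBP, buy NOK at spot, deposit the NOK at 1.21%, and sell the proceeds forward at 0.05876.
The gap between the two covered legs is GBP 18,856.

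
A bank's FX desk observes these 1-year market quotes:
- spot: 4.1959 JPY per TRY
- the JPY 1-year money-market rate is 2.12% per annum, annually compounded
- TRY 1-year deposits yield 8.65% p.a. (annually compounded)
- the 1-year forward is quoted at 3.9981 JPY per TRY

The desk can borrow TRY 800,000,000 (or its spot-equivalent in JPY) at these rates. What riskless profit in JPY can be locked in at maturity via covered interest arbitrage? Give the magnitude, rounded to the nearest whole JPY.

JPY 47,266,056

T = 1 year.
Keep in TRY, deliver into the forward: 800,000,000·1.086500·3.9981 = JPY 3,475,148,520.00.
Swap to JPY now, deposit: 800,000,000·4.1959·1.021200 = JPY 3,427,882,464.00.
The quoted forward overvalues TRY, so borrow JPY, buy TRY at spot, deposit the TRY at 8.65%, and sell the proceeds forward at 3.9981.
The gap between the two covered legs is JPY 47,266,056.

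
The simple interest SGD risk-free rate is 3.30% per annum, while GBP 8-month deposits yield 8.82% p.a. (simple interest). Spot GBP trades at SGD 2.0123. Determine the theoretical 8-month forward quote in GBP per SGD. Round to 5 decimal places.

0.51484

T = 8/12 years.
Growth of 1 SGD over T: 1 + 0.0330×8/12 = 1.022000.
GBP accumulates by 1 + 0.0882×8/12 = 1.058800.
Forward (SGD per GBP) = 2.0123 × 1.022000 / 1.058800 = 1.942360.
Quoted the other way: 1/1.942360 = 0.51484 GBP per SGD.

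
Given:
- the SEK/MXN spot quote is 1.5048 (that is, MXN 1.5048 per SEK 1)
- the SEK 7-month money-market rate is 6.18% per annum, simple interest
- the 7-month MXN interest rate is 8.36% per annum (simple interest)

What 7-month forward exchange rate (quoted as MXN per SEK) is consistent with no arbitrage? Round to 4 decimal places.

T = 7/12 years.
MXN accumulates by 1 + 0.0836×7/12 = 1.0487667.
SEK growth factor: 1 + 0.0618×7/12 = 1.036050.
Forward (MXN per SEK) = 1.5048 × 1.0487667 / 1.036050 = 1.523270.

1.5233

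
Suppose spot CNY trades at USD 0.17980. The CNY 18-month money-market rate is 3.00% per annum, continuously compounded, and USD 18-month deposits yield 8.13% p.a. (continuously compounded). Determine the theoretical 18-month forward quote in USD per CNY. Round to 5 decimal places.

0.19418

T = 18/12 years.
USD growth factor: e^(0.0813×18/12) = 1.1296976.
CNY accumulates by e^(0.0300×18/12) = 1.0460279.
So F = 0.1798 × 1.1296976 / 1.0460279 = 0.1941818 (USD/CNY).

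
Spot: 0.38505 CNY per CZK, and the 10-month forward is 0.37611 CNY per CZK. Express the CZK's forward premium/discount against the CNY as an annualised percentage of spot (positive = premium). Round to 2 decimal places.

-2.79%

T = 10/12 years.
Period premium: (0.37611 − 0.38505)/0.38505 = -0.0232178.
Per annum: -0.0232178 / (10/12) = -0.027861 = -2.79%.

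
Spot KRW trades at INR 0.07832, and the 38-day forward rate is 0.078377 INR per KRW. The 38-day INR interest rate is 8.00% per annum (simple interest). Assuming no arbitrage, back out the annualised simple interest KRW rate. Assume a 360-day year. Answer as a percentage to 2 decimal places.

T = 38/360 years.
CIP gives F = S · g_INR/g_KRW, so g_INR/g_KRW = 0.078377/0.07832 = 1.0007278.
INR growth factor: 1 + 0.0800×38/360 = 1.0084444.
Hence g_KRW = 1.007711.
r = (1.007711 − 1)/(38/360) = 0.073052 → 7.31%.

7.31%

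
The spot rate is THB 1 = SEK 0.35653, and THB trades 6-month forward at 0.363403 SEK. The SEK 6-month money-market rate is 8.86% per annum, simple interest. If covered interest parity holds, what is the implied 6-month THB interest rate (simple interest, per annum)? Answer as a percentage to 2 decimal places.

T = 6/12 years.
CIP gives F = S · g_SEK/g_THB, so g_SEK/g_THB = 0.363403/0.35653 = 1.0192775.
SEK growth factor: 1 + 0.0886×6/12 = 1.044300.
Hence g_THB = 1.0245493.
r = (1.0245493 − 1)/(6/12) = 0.049099 → 4.91%.

4.91%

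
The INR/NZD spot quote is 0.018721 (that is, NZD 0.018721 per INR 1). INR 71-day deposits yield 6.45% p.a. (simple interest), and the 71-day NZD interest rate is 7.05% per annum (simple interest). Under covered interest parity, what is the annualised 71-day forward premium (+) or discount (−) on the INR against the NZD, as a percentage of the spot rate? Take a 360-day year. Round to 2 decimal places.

T = 71/360 years.
No-arbitrage forward: 0.018721 × 1.0139042 / 1.0127208 = 0.018742876 NZD/INR.
Annualised premium = (F − S)/S × (1/T) = (0.018742876 − 0.018721)/0.018721 ÷ (71/360) = 0.59%.

+0.59%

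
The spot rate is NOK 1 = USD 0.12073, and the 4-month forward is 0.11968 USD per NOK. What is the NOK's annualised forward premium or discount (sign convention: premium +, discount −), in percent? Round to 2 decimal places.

T = 4/12 years.
NOK trades forward at -0.86971% vs spot over the period.
Annualise by dividing by T: -0.0086971 / (4/12) = -0.026091 → -2.61%.

-2.61%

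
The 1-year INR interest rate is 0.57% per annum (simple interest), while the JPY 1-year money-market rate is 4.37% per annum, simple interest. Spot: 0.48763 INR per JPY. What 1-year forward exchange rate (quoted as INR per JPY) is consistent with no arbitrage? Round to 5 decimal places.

0.46988

T = 1 year.
Growth of 1 INR over T: 1 + 0.0057×1 = 1.005700.
Growth of 1 JPY over T: 1 + 0.0437×1 = 1.043700.
Forward (INR per JPY) = 0.48763 × 1.005700 / 1.043700 = 0.4698759.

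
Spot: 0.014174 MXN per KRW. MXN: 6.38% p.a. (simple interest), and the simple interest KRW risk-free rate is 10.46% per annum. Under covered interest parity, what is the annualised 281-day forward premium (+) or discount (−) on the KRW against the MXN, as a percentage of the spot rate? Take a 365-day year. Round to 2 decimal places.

T = 281/365 years.
F = S · g_MXN/g_KRW = 0.014174 × 1.0491173/1.0805277 = 0.013761969.
Annualised premium = (F − S)/S × (1/T) = (0.013761969 − 0.014174)/0.014174 ÷ (281/365) = -3.78%.

-3.78%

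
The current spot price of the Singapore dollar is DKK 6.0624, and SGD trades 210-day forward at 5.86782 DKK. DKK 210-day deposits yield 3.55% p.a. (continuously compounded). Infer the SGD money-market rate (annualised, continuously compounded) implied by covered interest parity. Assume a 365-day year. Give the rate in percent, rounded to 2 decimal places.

9.22%

T = 210/365 years.
F/S = 5.86782/6.0624 = 0.9679038 = (growth of DKK) / (growth of SGD).
The DKK side grows by e^(0.0355×210/365) = 1.0206347.
So the SGD growth factor = 1.0544795.
Take logs: ln 1.0544795 / (210/365) = 0.092201, so 9.22%.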